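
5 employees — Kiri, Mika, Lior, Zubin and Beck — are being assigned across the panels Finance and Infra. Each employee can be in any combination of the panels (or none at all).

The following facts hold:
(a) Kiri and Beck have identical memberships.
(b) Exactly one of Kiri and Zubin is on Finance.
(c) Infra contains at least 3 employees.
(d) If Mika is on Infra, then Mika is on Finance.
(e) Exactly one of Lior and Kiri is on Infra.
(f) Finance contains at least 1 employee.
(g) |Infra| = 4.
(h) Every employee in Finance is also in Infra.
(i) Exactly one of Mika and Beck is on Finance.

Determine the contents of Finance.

Finance = {Mika, Zubin}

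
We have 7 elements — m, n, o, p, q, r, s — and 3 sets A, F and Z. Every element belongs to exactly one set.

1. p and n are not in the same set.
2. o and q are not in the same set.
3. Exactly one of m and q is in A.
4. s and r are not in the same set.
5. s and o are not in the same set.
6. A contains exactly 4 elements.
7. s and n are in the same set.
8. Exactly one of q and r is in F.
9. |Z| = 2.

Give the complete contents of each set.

A = {m, o, p, r}; F = {q}; Z = {n, s}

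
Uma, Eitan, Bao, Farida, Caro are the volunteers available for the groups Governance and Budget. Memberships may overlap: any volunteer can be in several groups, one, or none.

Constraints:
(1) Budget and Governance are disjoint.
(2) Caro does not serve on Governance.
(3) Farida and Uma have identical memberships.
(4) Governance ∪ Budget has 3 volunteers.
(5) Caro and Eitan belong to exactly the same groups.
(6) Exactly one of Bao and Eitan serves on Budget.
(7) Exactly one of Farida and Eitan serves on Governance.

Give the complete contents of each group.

Governance = {Farida, Uma}; Budget = {Bao}

From (2): Caro ∉ Governance.
(5): Eitan matches Caro: Eitan ∉ Governance.
(7) (exactly one): Farida ∈ Governance.
(1) (disjoint): Farida ∉ Budget.
(3): Uma matches Farida: Uma ∈ Governance.
(3): Uma matches Farida: Uma ∉ Budget.
Suppose Eitan ∈ Budget: no assignment then satisfies all the clues, so Eitan ∉ Budget.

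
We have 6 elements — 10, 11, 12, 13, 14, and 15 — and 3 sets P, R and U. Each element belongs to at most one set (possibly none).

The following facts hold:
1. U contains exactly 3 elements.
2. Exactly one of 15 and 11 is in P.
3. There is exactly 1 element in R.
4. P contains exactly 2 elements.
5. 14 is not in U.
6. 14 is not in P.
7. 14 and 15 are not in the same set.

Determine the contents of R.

R = {14}

From (5): 14 ∉ U.
From (6): 14 ∉ P.
Suppose 10 ∈ R: no assignment then satisfies all the clues, so 10 ∉ R.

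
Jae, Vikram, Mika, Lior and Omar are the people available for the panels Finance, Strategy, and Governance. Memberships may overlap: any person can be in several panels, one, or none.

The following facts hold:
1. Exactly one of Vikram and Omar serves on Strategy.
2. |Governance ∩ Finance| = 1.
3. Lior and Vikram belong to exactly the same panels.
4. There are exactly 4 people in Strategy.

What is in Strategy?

Strategy = {Jae, Lior, Mika, Vikram}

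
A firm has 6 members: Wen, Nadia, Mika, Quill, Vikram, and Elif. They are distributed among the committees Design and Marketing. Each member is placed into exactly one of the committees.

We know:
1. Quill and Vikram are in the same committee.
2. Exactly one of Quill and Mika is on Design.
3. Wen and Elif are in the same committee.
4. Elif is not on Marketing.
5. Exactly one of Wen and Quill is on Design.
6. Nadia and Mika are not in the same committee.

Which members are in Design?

From (4): Elif ∉ Marketing.
(3): Wen matches Elif: Wen ∉ Marketing.
Only one committee left: Wen ∈ Design.
Only one committee left: Elif ∈ Design.
(5) (exactly one): Quill ∉ Design.
Only one committee left: Quill ∈ Marketing.
(1): Vikram matches Quill: Vikram ∉ Design.
(1): Vikram matches Quill: Vikram ∈ Marketing.
(2) (exactly one): Mika ∈ Design.
(6): Nadia ∉ Design.
Only one committee left: Nadia ∈ Marketing.

Design = {Elif, Mika, Wen}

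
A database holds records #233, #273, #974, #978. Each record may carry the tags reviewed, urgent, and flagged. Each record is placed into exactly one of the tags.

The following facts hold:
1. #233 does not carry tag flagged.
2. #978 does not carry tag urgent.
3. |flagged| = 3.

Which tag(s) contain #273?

#273: flagged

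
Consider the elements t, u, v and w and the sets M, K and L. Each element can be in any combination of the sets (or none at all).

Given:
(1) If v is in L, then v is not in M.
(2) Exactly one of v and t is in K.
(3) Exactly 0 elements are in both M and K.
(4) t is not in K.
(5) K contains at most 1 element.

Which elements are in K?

From (4): t ∉ K.
(2) (exactly one): v ∈ K.
(5): K already has 1, so the rest are out.

K = {v}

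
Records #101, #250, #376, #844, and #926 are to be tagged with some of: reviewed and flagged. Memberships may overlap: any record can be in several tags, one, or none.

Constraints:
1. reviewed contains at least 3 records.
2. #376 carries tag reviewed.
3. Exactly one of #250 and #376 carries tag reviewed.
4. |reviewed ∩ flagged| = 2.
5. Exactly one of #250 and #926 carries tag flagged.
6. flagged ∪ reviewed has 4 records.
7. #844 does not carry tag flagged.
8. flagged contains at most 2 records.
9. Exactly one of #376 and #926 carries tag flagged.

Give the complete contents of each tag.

reviewed = {#101, #376, #844, #926}; flagged = {#101, #926}

From (2): #376 ∈ reviewed.
From (7): #844 ∉ flagged.
(3) (exactly one): #250 ∉ reviewed.
Suppose #101 ∉ reviewed: no assignment then satisfies all the clues, so #101 ∈ reviewed.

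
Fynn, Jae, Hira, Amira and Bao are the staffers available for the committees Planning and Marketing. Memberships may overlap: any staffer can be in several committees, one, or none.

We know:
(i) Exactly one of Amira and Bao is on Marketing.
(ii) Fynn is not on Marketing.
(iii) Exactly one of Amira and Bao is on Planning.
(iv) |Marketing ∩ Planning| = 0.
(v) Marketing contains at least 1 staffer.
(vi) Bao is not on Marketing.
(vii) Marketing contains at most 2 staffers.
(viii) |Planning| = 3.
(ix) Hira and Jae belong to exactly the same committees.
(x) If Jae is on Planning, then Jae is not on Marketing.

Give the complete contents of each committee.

Planning = {Bao, Hira, Jae}; Marketing = {Amira}

From (ii): Fynn ∉ Marketing.
From (vi): Bao ∉ Marketing.
(i) (exactly one): Amira ∈ Marketing.
Suppose Fynn ∈ Planning: no assignment then satisfies all the clues, so Fynn ∉ Planning.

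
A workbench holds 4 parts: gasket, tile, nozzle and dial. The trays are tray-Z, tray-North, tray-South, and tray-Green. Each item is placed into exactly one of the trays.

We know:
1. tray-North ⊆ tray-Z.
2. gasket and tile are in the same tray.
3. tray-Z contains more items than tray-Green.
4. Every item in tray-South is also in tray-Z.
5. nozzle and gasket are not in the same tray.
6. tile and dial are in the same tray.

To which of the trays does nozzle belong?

nozzle: tray-Green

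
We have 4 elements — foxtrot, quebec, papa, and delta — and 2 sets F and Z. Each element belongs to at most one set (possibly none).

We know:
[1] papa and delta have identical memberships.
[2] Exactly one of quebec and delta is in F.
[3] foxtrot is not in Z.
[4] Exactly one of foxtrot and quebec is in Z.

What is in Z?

From (3): foxtrot ∉ Z.
(4) (exactly one): quebec ∈ Z.
(2) (exactly one): delta ∈ F.
(1): papa matches delta: papa ∈ F.

Z = {quebec}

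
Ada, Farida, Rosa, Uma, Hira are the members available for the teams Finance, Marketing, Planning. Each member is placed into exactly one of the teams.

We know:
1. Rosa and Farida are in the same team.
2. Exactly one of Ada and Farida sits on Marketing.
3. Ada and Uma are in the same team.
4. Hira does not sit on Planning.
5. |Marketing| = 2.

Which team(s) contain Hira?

From (4): Hira ∉ Planning.
Suppose Hira ∉ Finance: no assignment then satisfies all the clues, so Hira ∈ Finance.

Hira: Finance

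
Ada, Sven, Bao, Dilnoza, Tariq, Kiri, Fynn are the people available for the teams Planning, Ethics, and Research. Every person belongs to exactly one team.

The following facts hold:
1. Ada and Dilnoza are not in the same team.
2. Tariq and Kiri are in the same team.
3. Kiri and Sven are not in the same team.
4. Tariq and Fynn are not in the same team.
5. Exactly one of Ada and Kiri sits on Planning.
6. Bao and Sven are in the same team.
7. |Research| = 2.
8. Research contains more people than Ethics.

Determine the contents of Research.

Research = {Kiri, Tariq}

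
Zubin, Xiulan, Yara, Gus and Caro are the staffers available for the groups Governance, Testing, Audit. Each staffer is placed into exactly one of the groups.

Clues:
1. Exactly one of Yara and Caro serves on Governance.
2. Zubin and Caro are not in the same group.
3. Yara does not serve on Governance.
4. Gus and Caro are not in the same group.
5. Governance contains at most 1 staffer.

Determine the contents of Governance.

Governance = {Caro}

From (3): Yara ∉ Governance.
(1) (exactly one): Caro ∈ Governance.
(2): Zubin ∉ Governance.
(4): Gus ∉ Governance.
(5): Governance already has 1, so the rest are out.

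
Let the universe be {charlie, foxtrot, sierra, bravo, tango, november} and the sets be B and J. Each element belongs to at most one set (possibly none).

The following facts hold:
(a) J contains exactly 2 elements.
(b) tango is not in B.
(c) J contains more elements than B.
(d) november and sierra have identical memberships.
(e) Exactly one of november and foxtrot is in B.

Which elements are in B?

B = {foxtrot}

From (b): tango ∉ B.
Suppose charlie ∈ B: no assignment then satisfies all the clues, so charlie ∉ B.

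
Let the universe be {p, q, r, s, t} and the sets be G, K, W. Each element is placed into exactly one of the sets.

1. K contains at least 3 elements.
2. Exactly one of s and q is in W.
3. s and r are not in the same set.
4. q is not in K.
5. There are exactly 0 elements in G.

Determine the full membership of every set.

G = {}; K = {p, s, t}; W = {q, r}

From (4): q ∉ K.
(5): G already has 0, so the rest are out.
Only one set left: q ∈ W.
(2) (exactly one): s ∉ W.
Only one set left: s ∈ K.
(3): r ∉ K.
Only one set left: r ∈ W.
(1): only 3 candidates remain for K, so all are in.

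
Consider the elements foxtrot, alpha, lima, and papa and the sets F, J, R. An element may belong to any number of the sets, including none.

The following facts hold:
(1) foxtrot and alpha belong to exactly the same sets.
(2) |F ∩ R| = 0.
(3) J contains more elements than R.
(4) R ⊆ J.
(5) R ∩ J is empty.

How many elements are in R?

0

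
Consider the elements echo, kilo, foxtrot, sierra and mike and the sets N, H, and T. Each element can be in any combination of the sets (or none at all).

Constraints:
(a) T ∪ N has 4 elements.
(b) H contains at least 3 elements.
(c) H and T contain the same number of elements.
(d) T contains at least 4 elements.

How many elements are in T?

4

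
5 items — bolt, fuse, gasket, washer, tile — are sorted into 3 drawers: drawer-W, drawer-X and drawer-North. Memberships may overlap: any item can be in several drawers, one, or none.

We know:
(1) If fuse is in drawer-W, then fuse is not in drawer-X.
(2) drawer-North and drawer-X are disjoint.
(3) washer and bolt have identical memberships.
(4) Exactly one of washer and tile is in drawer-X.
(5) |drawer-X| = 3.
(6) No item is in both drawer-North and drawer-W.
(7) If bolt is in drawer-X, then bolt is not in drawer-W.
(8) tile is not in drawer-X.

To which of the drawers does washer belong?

washer: drawer-X

From (8): tile ∉ drawer-X.
(4) (exactly one): washer ∈ drawer-X.
(2) (disjoint): washer ∉ drawer-North.
(3): bolt matches washer: bolt ∈ drawer-X.
(3): bolt matches washer: bolt ∉ drawer-North.
(7): bolt ∉ drawer-W.
(3): washer matches bolt: washer ∉ drawer-W.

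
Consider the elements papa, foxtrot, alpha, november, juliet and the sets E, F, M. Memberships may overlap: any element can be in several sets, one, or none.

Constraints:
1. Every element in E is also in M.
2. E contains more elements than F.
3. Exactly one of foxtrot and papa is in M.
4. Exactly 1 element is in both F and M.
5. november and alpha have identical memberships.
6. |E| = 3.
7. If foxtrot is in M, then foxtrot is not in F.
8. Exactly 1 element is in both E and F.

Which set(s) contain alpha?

alpha: E, M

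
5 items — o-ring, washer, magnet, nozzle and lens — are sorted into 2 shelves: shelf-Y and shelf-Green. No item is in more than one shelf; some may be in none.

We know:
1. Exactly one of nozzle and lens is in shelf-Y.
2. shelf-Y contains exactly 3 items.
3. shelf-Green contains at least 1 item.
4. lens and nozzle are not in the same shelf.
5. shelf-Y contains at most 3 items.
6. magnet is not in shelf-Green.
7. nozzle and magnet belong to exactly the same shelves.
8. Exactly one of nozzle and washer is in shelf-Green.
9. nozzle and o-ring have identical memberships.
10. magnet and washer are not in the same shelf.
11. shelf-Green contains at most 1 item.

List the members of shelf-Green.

shelf-Green = {washer}

From (6): magnet ∉ shelf-Green.
(7): nozzle matches magnet: nozzle ∉ shelf-Green.
(8) (exactly one): washer ∈ shelf-Green.
(9): o-ring matches nozzle: o-ring ∉ shelf-Green.
(11): shelf-Green already has 1, so the rest are out.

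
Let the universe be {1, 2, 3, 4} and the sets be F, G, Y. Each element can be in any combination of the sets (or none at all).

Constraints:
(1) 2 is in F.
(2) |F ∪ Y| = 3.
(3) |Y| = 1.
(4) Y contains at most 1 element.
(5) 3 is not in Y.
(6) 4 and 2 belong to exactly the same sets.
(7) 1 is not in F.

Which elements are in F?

F = {2, 4}

From (1): 2 ∈ F.
From (5): 3 ∉ Y.
From (7): 1 ∉ F.
(6): 4 matches 2: 4 ∈ F.
Suppose 3 ∈ F: no assignment then satisfies all the clues, so 3 ∉ F.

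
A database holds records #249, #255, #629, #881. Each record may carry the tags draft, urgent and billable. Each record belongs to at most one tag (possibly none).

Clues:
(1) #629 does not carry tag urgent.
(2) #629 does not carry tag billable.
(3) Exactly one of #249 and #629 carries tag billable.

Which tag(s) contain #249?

From (1): #629 ∉ urgent.
From (2): #629 ∉ billable.
(3) (exactly one): #249 ∈ billable.

#249: billable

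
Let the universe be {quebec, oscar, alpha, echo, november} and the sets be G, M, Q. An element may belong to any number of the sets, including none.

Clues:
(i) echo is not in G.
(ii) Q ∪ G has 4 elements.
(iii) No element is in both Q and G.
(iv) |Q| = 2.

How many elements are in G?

2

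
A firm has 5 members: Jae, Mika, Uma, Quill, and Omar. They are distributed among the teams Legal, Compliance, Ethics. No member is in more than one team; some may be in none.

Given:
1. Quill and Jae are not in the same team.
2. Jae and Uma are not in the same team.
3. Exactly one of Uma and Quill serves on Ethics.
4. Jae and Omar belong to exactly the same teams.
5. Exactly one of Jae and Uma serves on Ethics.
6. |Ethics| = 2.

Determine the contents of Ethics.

Ethics = {Mika, Uma}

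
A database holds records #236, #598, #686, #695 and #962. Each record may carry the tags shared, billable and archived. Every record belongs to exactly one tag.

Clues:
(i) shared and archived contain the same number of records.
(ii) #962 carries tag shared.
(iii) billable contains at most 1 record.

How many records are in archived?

2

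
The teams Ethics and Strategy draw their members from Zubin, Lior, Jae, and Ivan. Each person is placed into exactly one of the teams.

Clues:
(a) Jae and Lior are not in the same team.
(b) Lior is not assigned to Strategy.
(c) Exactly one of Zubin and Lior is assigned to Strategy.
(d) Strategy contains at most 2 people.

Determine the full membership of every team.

Ethics = {Ivan, Lior}; Strategy = {Jae, Zubin}

From (b): Lior ∉ Strategy.
(c) (exactly one): Zubin ∈ Strategy.
Only one team left: Lior ∈ Ethics.
(a): Jae ∉ Ethics.
Only one team left: Jae ∈ Strategy.
(d): Strategy already has 2, so the rest are out.
Only one team left: Ivan ∈ Ethics.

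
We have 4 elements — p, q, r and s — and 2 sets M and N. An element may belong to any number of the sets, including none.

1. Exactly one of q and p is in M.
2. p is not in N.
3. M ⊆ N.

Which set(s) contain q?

q: M, N

From (2): p ∉ N.
(3) contrapositive: p ∉ M.
(1) (exactly one): q ∈ M.
(3) with q ∈ M: q ∈ N.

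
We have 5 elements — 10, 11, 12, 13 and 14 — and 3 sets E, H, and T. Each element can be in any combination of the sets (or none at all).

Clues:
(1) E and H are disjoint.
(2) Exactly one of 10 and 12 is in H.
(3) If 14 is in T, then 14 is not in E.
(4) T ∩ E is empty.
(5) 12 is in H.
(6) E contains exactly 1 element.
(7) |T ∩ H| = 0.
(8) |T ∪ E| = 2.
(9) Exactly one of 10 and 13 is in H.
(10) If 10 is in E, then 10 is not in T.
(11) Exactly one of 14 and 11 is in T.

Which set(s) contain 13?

13: H

From (5): 12 ∈ H.
(1) (disjoint): 12 ∉ E.
(2) (exactly one): 10 ∉ H.
(9) (exactly one): 13 ∈ H.
(1) (disjoint): 13 ∉ E.
Suppose 13 ∈ T: no assignment then satisfies all the clues, so 13 ∉ T.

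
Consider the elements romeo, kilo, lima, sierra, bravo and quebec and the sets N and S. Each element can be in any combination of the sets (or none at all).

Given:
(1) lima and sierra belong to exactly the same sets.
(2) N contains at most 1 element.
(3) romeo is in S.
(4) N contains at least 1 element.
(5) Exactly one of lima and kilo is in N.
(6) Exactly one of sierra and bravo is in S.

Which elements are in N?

N = {kilo}

From (3): romeo ∈ S.
Suppose romeo ∈ N: no assignment then satisfies all the clues, so romeo ∉ N.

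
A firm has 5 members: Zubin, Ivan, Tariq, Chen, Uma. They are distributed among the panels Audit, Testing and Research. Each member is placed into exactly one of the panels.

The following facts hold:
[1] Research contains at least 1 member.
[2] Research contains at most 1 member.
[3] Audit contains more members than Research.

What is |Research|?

1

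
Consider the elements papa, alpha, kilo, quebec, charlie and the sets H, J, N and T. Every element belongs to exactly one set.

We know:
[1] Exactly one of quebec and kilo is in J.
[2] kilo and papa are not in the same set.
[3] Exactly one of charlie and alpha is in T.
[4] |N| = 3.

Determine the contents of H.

H = {}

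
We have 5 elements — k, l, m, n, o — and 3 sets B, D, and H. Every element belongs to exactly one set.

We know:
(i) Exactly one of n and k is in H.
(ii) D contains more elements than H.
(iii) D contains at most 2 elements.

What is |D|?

2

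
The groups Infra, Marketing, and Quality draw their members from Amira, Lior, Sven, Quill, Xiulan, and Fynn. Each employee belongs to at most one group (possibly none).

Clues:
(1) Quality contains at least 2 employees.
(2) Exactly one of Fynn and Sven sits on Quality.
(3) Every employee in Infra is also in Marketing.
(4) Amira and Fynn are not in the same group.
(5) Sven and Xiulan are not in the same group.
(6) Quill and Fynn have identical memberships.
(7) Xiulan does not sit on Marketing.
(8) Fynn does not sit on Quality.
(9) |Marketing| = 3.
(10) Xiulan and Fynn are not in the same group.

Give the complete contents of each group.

Infra = {}; Marketing = {Fynn, Lior, Quill}; Quality = {Amira, Sven}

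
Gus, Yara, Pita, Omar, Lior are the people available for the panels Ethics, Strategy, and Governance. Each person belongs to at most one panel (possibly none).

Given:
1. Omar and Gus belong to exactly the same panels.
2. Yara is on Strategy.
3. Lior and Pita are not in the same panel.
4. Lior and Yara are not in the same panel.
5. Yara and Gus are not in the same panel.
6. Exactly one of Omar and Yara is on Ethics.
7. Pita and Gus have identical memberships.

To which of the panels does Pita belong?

Pita: Ethics

From (2): Yara ∈ Strategy.
(4): Lior ∉ Strategy.
(5): Gus ∉ Strategy.
(6) (exactly one): Omar ∈ Ethics.
(7): Pita matches Gus: Pita ∉ Strategy.
(1): Gus matches Omar: Gus ∈ Ethics.
(7): Pita matches Gus: Pita ∈ Ethics.
(3): Lior ∉ Ethics.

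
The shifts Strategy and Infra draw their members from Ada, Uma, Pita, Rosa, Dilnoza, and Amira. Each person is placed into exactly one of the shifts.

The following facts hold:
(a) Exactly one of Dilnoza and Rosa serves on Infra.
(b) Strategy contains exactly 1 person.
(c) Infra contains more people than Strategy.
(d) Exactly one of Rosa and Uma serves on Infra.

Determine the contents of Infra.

Infra = {Ada, Amira, Dilnoza, Pita, Uma}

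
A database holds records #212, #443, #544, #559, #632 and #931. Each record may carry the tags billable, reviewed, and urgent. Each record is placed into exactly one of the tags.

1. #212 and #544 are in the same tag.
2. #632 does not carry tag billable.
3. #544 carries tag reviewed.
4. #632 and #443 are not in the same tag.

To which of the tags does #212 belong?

#212: reviewed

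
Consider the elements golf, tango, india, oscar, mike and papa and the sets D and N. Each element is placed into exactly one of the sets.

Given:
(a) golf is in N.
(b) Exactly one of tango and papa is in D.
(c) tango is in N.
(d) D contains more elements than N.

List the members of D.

From (a): golf ∈ N.
From (c): tango ∈ N.
(b) (exactly one): papa ∈ D.
Suppose india ∉ D: no assignment then satisfies all the clues, so india ∈ D.

D = {india, mike, oscar, papa}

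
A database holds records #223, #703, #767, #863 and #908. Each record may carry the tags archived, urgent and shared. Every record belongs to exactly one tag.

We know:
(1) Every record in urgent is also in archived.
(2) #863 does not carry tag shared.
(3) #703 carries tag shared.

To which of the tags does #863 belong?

#863: archived

From (2): #863 ∉ shared.
From (3): #703 ∈ shared.
Suppose #863 ∉ archived: no assignment then satisfies all the clues, so #863 ∈ archived.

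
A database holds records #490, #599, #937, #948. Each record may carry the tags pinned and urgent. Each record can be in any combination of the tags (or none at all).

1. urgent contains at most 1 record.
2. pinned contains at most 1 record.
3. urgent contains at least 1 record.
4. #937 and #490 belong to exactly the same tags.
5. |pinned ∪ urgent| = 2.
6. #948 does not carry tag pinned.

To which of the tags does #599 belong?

From (6): #948 ∉ pinned.
Suppose #599 ∉ pinned: no assignment then satisfies all the clues, so #599 ∈ pinned.

#599: pinned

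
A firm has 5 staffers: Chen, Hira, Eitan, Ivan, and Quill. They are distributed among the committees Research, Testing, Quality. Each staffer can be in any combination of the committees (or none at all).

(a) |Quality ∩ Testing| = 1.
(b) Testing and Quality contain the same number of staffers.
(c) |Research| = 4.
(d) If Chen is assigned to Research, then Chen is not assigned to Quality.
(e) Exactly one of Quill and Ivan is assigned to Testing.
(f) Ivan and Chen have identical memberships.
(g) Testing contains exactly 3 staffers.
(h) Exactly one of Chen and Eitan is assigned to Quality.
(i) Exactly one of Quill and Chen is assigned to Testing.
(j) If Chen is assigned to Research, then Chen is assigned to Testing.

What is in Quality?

Quality = {Eitan, Hira, Quill}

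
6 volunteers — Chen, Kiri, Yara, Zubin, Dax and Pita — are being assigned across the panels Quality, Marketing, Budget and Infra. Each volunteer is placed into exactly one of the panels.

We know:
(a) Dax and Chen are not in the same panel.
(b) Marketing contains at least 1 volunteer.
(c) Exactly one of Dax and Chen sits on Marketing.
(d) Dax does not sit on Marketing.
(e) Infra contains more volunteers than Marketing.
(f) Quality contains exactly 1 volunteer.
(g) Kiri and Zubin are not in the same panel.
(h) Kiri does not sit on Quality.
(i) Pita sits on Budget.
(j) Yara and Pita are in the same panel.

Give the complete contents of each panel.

Quality = {Zubin}; Marketing = {Chen}; Budget = {Pita, Yara}; Infra = {Dax, Kiri}

From (d): Dax ∉ Marketing.
From (h): Kiri ∉ Quality.
From (i): Pita ∈ Budget.
(c) (exactly one): Chen ∈ Marketing.
(j): Yara matches Pita: Yara ∉ Quality.
(j): Yara matches Pita: Yara ∉ Marketing.
(j): Yara matches Pita: Yara ∈ Budget.
Suppose Kiri ∈ Marketing: no assignment then satisfies all the clues, so Kiri ∉ Marketing.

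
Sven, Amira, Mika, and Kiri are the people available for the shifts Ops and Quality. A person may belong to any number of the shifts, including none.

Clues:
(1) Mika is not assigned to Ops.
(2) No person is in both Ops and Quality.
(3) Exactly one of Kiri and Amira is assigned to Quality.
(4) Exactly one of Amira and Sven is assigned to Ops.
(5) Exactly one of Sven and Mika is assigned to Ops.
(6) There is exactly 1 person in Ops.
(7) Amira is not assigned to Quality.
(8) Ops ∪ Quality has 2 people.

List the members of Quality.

From (1): Mika ∉ Ops.
From (7): Amira ∉ Quality.
(3) (exactly one): Kiri ∈ Quality.
(5) (exactly one): Sven ∈ Ops.
(6): Ops already has 1, so the rest are out.
(2) (disjoint): Sven ∉ Quality.
Suppose Mika ∈ Quality: no assignment then satisfies all the clues, so Mika ∉ Quality.

Quality = {Kiri}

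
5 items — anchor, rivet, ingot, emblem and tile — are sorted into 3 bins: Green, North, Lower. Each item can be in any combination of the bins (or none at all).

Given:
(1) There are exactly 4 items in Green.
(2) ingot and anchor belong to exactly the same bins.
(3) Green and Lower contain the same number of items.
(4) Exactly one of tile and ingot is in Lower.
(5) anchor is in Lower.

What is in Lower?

Lower = {anchor, emblem, ingot, rivet}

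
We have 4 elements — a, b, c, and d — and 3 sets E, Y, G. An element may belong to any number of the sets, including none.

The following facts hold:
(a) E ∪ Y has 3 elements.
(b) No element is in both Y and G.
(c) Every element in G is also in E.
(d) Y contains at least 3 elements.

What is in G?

G = {}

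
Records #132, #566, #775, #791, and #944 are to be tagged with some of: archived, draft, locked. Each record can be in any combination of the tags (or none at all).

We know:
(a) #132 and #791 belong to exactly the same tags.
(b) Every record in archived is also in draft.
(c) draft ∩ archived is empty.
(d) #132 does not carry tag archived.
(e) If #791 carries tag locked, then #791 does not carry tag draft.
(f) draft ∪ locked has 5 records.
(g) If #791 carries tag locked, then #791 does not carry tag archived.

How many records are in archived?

0

From (d): #132 ∉ archived.
(a): #791 matches #132: #791 ∉ archived.
Suppose #566 ∈ archived: no assignment then satisfies all the clues, so #566 ∉ archived.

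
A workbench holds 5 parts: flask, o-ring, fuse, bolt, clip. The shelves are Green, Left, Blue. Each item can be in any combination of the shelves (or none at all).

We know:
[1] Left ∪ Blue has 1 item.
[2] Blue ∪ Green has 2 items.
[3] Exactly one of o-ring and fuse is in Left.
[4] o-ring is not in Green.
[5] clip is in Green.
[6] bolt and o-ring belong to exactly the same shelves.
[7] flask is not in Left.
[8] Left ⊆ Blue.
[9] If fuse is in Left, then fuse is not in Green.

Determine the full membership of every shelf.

Green = {clip}; Left = {fuse}; Blue = {fuse}

From (4): o-ring ∉ Green.
From (5): clip ∈ Green.
From (7): flask ∉ Left.
(6): bolt matches o-ring: bolt ∉ Green.
Suppose flask ∈ Green: no assignment then satisfies all the clues, so flask ∉ Green.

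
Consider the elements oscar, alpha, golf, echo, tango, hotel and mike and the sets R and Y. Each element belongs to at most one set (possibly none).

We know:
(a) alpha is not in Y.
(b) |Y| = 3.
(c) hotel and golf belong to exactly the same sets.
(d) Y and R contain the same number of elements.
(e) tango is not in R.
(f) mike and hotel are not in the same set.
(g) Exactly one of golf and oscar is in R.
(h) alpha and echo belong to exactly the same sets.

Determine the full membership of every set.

R = {alpha, echo, oscar}; Y = {golf, hotel, tango}

From (a): alpha ∉ Y.
From (e): tango ∉ R.
(h): echo matches alpha: echo ∉ Y.
Suppose oscar ∉ R: no assignment then satisfies all the clues, so oscar ∈ R.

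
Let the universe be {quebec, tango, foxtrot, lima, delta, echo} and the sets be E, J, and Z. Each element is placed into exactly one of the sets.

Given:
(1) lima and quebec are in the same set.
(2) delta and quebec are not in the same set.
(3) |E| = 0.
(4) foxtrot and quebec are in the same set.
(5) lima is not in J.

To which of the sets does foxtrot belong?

foxtrot: Z

From (5): lima ∉ J.
(1): quebec matches lima: quebec ∉ J.
(3): E already has 0, so the rest are out.
(4): foxtrot matches quebec: foxtrot ∉ J.
Only one set left: quebec ∈ Z.
Only one set left: foxtrot ∈ Z.
Only one set left: lima ∈ Z.
(2): delta ∉ Z.
Only one set left: delta ∈ J.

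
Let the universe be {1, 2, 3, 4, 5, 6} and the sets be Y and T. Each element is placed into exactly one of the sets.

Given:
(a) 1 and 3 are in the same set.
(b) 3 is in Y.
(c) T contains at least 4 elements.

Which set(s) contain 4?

From (b): 3 ∈ Y.
(a): 1 matches 3: 1 ∈ Y.
(c): only 4 candidates remain for T, so all are in.

4: T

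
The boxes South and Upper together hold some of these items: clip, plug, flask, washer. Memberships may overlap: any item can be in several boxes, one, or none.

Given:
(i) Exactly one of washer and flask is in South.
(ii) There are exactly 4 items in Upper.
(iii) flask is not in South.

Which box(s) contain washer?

From (iii): flask ∉ South.
(i) (exactly one): washer ∈ South.
(ii): only 4 candidates remain for Upper, so all are in.

washer: South, Upper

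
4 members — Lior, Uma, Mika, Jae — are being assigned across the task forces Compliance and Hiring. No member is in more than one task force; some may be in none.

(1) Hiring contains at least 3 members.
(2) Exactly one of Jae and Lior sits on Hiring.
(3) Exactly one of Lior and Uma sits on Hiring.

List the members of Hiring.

Hiring = {Jae, Mika, Uma}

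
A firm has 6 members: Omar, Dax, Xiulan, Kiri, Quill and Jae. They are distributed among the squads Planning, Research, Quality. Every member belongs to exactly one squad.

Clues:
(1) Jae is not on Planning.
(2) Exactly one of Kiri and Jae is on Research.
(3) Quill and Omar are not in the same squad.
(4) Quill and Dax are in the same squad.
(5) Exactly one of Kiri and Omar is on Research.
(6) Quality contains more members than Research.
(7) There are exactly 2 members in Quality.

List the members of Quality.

Quality = {Jae, Omar}

From (1): Jae ∉ Planning.
Suppose Omar ∉ Quality: no assignment then satisfies all the clues, so Omar ∈ Quality.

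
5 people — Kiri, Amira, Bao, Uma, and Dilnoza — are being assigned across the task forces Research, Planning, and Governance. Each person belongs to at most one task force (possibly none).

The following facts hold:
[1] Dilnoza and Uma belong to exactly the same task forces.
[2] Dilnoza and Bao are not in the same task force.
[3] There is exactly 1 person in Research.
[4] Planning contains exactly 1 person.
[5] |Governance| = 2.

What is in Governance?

Governance = {Dilnoza, Uma}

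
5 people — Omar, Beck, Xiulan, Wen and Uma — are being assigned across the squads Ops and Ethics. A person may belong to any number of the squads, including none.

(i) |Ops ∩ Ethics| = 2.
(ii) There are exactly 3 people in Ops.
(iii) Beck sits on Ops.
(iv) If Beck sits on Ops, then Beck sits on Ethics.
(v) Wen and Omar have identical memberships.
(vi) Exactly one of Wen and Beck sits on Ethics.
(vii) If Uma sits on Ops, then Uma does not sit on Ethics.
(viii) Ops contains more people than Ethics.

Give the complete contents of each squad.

Ops = {Beck, Uma, Xiulan}; Ethics = {Beck, Xiulan}

From (iii): Beck ∈ Ops.
(iv): Beck ∈ Ethics.
(vi) (exactly one): Wen ∉ Ethics.
(v): Omar matches Wen: Omar ∉ Ethics.
Suppose Omar ∈ Ops: no assignment then satisfies all the clues, so Omar ∉ Ops.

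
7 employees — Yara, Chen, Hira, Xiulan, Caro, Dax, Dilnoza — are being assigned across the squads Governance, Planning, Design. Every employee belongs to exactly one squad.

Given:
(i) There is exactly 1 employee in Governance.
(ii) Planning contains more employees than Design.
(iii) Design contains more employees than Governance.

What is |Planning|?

4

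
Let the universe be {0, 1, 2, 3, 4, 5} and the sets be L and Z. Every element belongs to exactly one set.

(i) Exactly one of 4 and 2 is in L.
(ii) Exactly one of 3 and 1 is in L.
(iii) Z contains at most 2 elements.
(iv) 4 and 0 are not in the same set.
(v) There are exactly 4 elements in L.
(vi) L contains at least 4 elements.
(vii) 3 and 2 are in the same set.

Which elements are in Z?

Z = {1, 4}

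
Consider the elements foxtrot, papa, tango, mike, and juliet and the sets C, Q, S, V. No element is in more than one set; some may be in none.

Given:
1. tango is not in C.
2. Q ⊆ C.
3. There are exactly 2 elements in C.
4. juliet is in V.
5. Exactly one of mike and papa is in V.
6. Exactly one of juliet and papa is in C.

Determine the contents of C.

From (1): tango ∉ C.
From (4): juliet ∈ V.
(2) contrapositive: tango ∉ Q.
(6) (exactly one): papa ∈ C.
(5) (exactly one): mike ∈ V.
(3): only 2 candidates remain for C, so all are in.

C = {foxtrot, papa}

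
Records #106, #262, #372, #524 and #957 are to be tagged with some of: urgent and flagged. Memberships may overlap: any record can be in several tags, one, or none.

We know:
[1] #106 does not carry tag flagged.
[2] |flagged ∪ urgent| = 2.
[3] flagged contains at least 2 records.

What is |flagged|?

2

From (1): #106 ∉ flagged.
Suppose #106 ∈ urgent: no assignment then satisfies all the clues, so #106 ∉ urgent.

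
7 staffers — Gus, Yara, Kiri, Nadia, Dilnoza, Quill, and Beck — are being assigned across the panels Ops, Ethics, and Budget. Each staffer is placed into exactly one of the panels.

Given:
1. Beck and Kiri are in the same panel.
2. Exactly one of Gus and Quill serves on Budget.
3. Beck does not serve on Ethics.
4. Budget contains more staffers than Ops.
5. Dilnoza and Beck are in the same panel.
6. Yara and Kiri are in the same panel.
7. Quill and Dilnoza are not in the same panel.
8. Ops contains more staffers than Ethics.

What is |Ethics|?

From (3): Beck ∉ Ethics.
(1): Kiri matches Beck: Kiri ∉ Ethics.
(5): Dilnoza matches Beck: Dilnoza ∉ Ethics.
(6): Yara matches Kiri: Yara ∉ Ethics.
Suppose Gus ∈ Ops: no assignment then satisfies all the clues, so Gus ∉ Ops.

0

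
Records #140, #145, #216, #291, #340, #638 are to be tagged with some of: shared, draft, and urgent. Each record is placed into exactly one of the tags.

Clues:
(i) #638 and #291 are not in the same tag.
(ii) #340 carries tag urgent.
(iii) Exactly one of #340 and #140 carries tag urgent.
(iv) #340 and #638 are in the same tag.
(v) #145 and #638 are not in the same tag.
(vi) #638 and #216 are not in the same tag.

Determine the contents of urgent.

From (ii): #340 ∈ urgent.
(iii) (exactly one): #140 ∉ urgent.
(iv): #638 matches #340: #638 ∉ shared.
(iv): #638 matches #340: #638 ∉ draft.
(iv): #638 matches #340: #638 ∈ urgent.
(v): #145 ∉ urgent.
(vi): #216 ∉ urgent.
(i): #291 ∉ urgent.

urgent = {#340, #638}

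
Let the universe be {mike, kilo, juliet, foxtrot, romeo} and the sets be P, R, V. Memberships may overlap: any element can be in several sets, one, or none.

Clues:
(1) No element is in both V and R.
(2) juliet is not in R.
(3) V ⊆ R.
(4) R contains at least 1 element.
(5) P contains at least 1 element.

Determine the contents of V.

V = {}

From (2): juliet ∉ R.
(3) contrapositive: juliet ∉ V.
Suppose mike ∈ V: no assignment then satisfies all the clues, so mike ∉ V.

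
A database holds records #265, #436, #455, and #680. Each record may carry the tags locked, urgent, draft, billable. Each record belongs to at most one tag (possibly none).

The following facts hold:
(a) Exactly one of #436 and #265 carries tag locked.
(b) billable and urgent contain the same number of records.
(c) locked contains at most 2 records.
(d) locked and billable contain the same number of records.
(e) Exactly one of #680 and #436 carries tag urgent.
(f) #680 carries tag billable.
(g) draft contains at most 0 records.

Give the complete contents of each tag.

locked = {#265}; urgent = {#436}; draft = {}; billable = {#680}

From (f): #680 ∈ billable.
(e) (exactly one): #436 ∈ urgent.
(g): draft already has 0, so the rest are out.
(a) (exactly one): #265 ∈ locked.
Suppose #455 ∈ locked: no assignment then satisfies all the clues, so #455 ∉ locked.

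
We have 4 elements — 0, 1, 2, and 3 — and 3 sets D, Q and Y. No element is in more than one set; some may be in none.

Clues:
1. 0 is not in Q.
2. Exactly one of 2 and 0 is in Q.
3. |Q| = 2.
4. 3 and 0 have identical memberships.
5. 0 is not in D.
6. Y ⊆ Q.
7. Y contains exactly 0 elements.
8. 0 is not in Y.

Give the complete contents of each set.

From (1): 0 ∉ Q.
From (5): 0 ∉ D.
From (8): 0 ∉ Y.
(2) (exactly one): 2 ∈ Q.
(4): 3 matches 0: 3 ∉ D.
(4): 3 matches 0: 3 ∉ Q.
(4): 3 matches 0: 3 ∉ Y.
(7): Y already has 0, so the rest are out.
(3): only 2 candidates remain for Q, so all are in.

D = {}; Q = {1, 2}; Y = {}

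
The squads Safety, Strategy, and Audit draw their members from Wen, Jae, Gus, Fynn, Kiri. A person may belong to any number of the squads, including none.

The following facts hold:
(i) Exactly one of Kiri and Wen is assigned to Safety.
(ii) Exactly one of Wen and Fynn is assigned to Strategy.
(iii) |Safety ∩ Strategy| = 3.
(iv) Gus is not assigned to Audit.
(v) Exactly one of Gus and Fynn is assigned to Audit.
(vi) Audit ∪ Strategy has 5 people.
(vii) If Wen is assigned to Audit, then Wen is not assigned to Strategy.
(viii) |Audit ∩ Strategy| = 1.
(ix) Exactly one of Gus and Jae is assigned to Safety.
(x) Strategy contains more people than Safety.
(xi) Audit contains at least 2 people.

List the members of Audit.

Audit = {Fynn, Wen}

From (iv): Gus ∉ Audit.
(v) (exactly one): Fynn ∈ Audit.
Suppose Wen ∉ Audit: no assignment then satisfies all the clues, so Wen ∈ Audit.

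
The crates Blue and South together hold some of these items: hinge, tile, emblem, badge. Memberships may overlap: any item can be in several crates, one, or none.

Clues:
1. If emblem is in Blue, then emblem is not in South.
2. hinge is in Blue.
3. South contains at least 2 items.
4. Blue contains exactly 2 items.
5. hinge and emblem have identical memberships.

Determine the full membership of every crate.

From (2): hinge ∈ Blue.
(5): emblem matches hinge: emblem ∈ Blue.
(1): emblem ∉ South.
(4): Blue already has 2, so the rest are out.
(5): hinge matches emblem: hinge ∉ South.
(3): only 2 candidates remain for South, so all are in.

Blue = {emblem, hinge}; South = {badge, tile}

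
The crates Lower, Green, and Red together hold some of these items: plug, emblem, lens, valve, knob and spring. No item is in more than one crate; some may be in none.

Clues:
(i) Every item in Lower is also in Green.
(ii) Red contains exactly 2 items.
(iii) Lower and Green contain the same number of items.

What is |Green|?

0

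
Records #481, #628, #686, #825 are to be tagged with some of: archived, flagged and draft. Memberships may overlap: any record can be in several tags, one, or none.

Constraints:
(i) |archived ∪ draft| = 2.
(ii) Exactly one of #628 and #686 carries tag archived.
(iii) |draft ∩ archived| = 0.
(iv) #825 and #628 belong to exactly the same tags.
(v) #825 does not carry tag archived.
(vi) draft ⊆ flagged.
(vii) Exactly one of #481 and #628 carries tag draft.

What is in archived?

archived = {#686}

From (v): #825 ∉ archived.
(iv): #628 matches #825: #628 ∉ archived.
(ii) (exactly one): #686 ∈ archived.
Suppose #481 ∈ archived: no assignment then satisfies all the clues, so #481 ∉ archived.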